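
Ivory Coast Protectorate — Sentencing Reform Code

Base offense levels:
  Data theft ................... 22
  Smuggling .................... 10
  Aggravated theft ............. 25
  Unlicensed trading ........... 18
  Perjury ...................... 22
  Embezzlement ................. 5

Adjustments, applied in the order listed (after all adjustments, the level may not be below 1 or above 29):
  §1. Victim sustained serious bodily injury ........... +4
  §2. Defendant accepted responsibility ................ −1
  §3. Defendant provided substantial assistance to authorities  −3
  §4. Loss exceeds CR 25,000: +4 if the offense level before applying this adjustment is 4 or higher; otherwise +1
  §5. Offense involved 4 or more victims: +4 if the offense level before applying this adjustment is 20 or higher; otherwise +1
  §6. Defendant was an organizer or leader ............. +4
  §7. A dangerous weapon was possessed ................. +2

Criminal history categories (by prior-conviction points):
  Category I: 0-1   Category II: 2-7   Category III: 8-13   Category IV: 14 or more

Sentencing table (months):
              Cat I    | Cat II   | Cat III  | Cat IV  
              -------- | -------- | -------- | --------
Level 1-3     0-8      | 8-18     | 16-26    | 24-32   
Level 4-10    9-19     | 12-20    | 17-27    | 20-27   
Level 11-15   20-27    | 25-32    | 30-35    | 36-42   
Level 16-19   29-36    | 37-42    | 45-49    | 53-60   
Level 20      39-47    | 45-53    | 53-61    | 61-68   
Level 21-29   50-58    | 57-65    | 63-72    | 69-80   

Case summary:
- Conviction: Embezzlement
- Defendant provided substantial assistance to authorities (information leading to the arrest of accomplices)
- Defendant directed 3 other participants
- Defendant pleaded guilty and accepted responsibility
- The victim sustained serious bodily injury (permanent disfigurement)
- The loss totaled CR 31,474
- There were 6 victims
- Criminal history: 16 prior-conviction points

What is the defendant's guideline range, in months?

Base offense level for embezzlement: 5.
§1 applies: 5 + 4 = 9.
§2 applies: 9 − 1 = 8.
§3 applies: 8 − 3 = 5.
§4 applies (level before this adjustment is 5 ≥ 4, so +4): 5 + 4 = 9.
§5 applies (level before this adjustment is 9 < 20, so +1): 9 + 1 = 10.
§6 applies: 10 + 4 = 14.
Final offense level: 14.
Criminal history: 16 prior points → Category IV (14+).
Level 14 falls in the 11-15 band.
Grid: Level 11-15 × Category IV = 36-42 months.

36-42 months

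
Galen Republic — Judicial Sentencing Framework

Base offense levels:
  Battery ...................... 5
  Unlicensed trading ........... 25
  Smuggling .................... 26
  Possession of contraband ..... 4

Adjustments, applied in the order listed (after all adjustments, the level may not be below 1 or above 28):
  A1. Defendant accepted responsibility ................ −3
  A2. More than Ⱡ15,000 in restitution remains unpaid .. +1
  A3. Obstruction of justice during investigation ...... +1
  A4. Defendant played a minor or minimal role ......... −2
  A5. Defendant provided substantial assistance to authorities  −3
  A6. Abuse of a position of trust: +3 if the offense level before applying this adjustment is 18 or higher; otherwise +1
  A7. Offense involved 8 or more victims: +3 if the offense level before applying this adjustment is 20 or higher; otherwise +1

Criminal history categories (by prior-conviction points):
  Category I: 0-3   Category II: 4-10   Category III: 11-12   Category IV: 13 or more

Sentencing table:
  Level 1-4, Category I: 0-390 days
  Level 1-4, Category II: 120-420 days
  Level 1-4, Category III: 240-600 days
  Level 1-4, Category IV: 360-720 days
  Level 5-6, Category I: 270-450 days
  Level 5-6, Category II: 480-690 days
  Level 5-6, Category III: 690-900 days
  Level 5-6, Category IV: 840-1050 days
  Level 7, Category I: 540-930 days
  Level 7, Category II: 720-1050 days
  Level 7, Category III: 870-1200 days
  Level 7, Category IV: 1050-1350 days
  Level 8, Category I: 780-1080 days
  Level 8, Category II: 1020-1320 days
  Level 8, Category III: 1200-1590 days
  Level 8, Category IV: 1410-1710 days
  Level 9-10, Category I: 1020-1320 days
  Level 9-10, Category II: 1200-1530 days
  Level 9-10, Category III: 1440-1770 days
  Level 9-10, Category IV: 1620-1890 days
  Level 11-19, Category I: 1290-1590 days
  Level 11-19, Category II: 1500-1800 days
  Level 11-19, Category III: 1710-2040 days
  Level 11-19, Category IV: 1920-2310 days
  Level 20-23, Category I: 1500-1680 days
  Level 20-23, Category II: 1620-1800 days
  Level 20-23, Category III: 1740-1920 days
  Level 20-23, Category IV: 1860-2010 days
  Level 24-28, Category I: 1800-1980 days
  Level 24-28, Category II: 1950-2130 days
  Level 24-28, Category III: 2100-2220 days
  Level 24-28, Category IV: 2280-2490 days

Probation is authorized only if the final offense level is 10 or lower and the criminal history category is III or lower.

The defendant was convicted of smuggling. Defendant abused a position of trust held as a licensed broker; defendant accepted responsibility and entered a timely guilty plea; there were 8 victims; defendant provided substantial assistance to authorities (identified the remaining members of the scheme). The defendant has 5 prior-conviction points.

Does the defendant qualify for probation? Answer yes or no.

Base offense level for smuggling: 26.
A1 applies: 26 − 3 = 23.
A3 does not apply.
A5 applies: 23 − 3 = 20.
A6 applies (level before this adjustment is 20 ≥ 18, so +3): 20 + 3 = 23.
A7 applies (level before this adjustment is 23 ≥ 20, so +3): 23 + 3 = 26.
Final offense level: 26.
Criminal history: 5 prior points → Category II (4-10).
Level 26 falls in the 24-28 band.
Grid: Level 24-28 × Category II = 1950-2130 days.
Probation check: level 26 > 10 and category II ≤ III → not eligible.

No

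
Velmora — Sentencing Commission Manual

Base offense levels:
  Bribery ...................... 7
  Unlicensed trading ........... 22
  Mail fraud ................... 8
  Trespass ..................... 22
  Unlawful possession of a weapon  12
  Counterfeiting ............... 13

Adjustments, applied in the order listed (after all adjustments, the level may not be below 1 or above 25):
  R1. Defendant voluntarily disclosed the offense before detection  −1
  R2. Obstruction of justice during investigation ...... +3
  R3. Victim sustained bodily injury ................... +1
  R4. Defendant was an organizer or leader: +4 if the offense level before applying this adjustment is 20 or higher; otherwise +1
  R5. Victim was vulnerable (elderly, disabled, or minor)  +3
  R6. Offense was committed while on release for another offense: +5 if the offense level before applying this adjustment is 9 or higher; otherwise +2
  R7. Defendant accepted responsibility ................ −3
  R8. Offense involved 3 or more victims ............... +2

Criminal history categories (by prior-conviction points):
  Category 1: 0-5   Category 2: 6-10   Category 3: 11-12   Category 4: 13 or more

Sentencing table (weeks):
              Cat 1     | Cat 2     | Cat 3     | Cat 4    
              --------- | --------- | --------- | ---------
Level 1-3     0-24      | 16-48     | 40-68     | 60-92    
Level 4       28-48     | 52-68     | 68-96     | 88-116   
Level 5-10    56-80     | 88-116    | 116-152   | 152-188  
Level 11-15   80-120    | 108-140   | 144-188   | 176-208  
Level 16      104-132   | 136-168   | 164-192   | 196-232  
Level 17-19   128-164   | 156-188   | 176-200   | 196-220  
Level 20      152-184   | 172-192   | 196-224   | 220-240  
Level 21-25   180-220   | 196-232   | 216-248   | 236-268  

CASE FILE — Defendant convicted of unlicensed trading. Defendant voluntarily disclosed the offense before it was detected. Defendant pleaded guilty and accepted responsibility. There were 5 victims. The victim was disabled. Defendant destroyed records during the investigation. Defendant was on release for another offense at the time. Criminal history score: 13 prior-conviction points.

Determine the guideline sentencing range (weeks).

Base offense level for unlicensed trading: 22.
R1 applies: 22 − 1 = 21.
R2 applies: 21 + 3 = 24.
R5 applies: 24 + 3 = 27.
R6 applies (level before this adjustment is 27 ≥ 9, so +5): 27 + 5 = 32.
R7 applies: 32 − 3 = 29.
R8 applies: 29 + 2 = 31.
Level 31 exceeds the maximum of 25; capped at 25.
Final offense level: 25.
Criminal history: 13 prior points → Category 4 (13+).
Level 25 falls in the 21-25 band.
Grid: Level 21-25 × Category 4 = 236-268 weeks.

236-268 weeks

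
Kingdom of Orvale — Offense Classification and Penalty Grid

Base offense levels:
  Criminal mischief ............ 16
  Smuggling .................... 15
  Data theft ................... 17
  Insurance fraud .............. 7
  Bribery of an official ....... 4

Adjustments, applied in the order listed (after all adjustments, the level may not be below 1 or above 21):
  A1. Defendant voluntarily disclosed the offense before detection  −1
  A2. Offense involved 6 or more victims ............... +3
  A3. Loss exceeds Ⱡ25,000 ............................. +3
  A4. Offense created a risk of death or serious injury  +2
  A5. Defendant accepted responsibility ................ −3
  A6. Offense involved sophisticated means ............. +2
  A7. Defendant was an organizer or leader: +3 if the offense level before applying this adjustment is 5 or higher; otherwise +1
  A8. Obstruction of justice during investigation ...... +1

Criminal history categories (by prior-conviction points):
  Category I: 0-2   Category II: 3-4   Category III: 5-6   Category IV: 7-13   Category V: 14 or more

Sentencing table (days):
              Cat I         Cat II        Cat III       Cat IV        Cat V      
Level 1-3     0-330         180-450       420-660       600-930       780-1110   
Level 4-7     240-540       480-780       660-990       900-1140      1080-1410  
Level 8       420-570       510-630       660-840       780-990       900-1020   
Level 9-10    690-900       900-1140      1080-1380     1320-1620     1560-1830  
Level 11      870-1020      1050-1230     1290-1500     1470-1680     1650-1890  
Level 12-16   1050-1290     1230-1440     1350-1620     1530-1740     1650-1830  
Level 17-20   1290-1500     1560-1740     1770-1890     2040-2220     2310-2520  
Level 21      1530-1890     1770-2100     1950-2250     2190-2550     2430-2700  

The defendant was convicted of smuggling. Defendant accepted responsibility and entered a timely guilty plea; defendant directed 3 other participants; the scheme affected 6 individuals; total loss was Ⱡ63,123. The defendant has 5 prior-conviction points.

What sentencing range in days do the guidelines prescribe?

1950-2250 days

Base offense level for smuggling: 15.
A2 applies: 15 + 3 = 18.
A3 applies: 18 + 3 = 21.
A5 applies: 21 − 3 = 18.
A7 applies (level before this adjustment is 18 ≥ 5, so +3): 18 + 3 = 21.
Final offense level: 21.
Criminal history: 5 prior points → Category III (5-6).
Level 21 falls in the 21 band.
Grid: Level 21 × Category III = 1950-2250 days.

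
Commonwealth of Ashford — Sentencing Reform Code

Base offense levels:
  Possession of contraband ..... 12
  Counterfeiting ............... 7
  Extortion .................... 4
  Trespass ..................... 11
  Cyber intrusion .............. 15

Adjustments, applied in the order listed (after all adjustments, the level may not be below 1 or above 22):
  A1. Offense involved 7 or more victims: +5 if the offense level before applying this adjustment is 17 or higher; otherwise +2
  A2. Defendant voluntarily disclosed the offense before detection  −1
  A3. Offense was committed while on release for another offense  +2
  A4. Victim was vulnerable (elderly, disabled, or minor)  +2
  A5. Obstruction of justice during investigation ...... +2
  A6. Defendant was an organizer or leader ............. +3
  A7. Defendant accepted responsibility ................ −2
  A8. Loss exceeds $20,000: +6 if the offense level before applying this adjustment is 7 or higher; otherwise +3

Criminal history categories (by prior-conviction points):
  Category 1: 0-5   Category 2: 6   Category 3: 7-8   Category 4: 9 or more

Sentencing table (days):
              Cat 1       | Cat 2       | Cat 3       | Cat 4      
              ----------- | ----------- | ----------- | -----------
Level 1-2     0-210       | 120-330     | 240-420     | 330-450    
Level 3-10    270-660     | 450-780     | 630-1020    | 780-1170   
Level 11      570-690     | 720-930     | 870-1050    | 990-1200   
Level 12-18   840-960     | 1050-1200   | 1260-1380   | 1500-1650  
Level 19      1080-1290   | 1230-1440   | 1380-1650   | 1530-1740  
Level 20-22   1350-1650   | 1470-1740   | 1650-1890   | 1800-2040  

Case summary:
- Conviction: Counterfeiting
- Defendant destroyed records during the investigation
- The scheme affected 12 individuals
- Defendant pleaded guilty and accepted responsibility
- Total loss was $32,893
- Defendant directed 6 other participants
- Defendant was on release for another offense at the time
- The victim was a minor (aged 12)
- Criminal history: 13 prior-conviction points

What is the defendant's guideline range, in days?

1800-2040 days

Base offense level for counterfeiting: 7.
A1 applies (level before this adjustment is 7 < 17, so +2): 7 + 2 = 9.
A3 applies: 9 + 2 = 11.
A4 applies: 11 + 2 = 13.
A5 applies: 13 + 2 = 15.
A6 applies: 15 + 3 = 18.
A7 applies: 18 − 2 = 16.
A8 applies (level before this adjustment is 16 ≥ 7, so +6): 16 + 6 = 22.
Final offense level: 22.
Criminal history: 13 prior points → Category 4 (9+).
Level 22 falls in the 20-22 band.
Grid: Level 20-22 × Category 4 = 1800-2040 days.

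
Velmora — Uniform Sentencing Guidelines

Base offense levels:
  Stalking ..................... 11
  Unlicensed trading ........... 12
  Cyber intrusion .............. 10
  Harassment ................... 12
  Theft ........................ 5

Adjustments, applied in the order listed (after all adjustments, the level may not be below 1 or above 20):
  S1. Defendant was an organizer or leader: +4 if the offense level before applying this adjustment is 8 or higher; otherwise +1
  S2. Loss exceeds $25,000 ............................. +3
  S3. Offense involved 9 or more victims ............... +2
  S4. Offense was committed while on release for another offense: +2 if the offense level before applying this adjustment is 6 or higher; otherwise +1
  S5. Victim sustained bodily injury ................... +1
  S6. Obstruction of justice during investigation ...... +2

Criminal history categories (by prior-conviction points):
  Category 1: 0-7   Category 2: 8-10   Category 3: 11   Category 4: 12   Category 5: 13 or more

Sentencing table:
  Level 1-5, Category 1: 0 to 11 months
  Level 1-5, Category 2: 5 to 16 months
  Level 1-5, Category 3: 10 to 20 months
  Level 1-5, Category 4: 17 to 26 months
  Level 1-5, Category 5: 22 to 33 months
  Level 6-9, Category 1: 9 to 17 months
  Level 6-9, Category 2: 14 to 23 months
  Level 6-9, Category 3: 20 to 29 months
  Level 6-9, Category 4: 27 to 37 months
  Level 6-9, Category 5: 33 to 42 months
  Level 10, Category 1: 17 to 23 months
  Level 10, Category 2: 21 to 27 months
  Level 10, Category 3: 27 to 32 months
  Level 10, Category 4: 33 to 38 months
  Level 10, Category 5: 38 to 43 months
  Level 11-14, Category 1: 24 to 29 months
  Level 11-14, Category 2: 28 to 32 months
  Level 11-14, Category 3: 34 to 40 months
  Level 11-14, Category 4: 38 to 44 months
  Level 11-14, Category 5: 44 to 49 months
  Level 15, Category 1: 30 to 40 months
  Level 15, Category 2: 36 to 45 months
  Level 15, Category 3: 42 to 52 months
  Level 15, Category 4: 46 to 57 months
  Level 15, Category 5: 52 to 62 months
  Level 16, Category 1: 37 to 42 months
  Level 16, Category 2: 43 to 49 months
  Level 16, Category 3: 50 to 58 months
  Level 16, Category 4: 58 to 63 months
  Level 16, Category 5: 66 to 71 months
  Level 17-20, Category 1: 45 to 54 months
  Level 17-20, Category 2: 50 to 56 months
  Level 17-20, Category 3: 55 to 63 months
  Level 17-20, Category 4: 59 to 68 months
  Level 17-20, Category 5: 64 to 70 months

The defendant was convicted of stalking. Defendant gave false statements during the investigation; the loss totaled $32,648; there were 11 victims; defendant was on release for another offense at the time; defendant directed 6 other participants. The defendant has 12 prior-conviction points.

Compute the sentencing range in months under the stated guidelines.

Base offense level for stalking: 11.
S1 applies (level before this adjustment is 11 ≥ 8, so +4): 11 + 4 = 15.
S2 applies: 15 + 3 = 18.
S3 applies: 18 + 2 = 20.
S4 applies (level before this adjustment is 20 ≥ 6, so +2): 20 + 2 = 22.
S5 does not apply.
S6 applies: 22 + 2 = 24.
Level 24 exceeds the maximum of 20; capped at 20.
Final offense level: 20.
Criminal history: 12 prior points → Category 4 (12).
Level 20 falls in the 17-20 band.
Grid: Level 17-20 × Category 4 = 59-68 months.

59-68 months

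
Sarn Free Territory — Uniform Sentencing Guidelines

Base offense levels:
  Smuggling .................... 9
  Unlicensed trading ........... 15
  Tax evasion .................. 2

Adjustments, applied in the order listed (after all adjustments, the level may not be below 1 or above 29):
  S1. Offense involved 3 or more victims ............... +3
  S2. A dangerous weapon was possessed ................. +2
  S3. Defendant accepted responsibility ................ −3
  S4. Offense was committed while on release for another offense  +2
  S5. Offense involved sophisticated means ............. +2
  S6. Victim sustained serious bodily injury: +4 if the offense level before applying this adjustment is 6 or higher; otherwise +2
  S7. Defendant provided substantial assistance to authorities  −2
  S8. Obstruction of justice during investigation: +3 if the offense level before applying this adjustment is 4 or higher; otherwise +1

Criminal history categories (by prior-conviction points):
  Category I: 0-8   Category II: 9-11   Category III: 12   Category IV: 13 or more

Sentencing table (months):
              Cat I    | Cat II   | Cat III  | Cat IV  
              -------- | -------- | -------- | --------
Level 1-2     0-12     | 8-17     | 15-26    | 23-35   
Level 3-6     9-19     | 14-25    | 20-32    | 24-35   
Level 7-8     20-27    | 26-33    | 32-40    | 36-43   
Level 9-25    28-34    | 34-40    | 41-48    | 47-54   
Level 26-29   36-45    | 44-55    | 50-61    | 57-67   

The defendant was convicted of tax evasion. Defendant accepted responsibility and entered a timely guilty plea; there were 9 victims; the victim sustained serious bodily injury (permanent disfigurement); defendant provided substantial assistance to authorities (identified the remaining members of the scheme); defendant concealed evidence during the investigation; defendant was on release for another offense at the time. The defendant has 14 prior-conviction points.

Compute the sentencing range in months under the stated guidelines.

Base offense level for tax evasion: 2.
S1 applies: 2 + 3 = 5.
S2 does not apply.
S3 applies: 5 − 3 = 2.
S4 applies: 2 + 2 = 4.
S5 does not apply.
S6 applies (level before this adjustment is 4 < 6, so +2): 4 + 2 = 6.
S7 applies: 6 − 2 = 4.
S8 applies (level before this adjustment is 4 ≥ 4, so +3): 4 + 3 = 7.
Final offense level: 7.
Criminal history: 14 prior points → Category IV (13+).
Level 7 falls in the 7-8 band.
Grid: Level 7-8 × Category IV = 36-43 months.

36-43 months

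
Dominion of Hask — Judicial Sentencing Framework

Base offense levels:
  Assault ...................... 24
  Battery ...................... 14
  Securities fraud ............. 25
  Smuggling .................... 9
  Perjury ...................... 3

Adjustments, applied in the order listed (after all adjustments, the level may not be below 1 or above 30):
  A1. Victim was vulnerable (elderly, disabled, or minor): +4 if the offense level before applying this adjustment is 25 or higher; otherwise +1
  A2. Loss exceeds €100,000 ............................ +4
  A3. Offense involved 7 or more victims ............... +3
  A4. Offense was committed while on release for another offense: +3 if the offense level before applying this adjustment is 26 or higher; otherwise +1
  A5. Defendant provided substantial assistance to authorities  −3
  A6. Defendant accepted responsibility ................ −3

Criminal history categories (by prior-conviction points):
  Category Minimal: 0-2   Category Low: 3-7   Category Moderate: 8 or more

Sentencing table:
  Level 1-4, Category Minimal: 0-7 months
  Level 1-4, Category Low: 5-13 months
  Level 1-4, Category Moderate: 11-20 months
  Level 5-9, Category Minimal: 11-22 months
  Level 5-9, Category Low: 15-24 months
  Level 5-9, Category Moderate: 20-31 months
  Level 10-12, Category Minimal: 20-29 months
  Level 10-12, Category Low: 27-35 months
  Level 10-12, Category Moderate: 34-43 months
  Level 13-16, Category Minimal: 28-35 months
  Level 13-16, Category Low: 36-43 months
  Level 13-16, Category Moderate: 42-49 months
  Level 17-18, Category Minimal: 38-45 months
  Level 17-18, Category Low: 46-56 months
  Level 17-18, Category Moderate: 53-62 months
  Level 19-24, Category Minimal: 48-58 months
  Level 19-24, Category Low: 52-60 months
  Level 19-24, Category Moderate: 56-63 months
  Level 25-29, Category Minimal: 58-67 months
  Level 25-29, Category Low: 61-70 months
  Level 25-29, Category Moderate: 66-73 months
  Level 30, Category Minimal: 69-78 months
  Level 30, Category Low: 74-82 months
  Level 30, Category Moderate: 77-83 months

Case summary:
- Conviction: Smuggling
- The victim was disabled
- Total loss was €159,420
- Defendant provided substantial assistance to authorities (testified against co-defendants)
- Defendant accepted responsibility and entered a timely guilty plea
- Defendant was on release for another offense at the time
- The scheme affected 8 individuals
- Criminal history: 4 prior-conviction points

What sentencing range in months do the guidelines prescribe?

Base offense level for smuggling: 9.
A1 applies (level before this adjustment is 9 < 25, so +1): 9 + 1 = 10.
A2 applies: 10 + 4 = 14.
A3 applies: 14 + 3 = 17.
A4 applies (level before this adjustment is 17 < 26, so +1): 17 + 1 = 18.
A5 applies: 18 − 3 = 15.
A6 applies: 15 − 3 = 12.
Final offense level: 12.
Criminal history: 4 prior points → Category Low (3-7).
Level 12 falls in the 10-12 band.
Grid: Level 10-12 × Category Low = 27-35 months.

27-35 months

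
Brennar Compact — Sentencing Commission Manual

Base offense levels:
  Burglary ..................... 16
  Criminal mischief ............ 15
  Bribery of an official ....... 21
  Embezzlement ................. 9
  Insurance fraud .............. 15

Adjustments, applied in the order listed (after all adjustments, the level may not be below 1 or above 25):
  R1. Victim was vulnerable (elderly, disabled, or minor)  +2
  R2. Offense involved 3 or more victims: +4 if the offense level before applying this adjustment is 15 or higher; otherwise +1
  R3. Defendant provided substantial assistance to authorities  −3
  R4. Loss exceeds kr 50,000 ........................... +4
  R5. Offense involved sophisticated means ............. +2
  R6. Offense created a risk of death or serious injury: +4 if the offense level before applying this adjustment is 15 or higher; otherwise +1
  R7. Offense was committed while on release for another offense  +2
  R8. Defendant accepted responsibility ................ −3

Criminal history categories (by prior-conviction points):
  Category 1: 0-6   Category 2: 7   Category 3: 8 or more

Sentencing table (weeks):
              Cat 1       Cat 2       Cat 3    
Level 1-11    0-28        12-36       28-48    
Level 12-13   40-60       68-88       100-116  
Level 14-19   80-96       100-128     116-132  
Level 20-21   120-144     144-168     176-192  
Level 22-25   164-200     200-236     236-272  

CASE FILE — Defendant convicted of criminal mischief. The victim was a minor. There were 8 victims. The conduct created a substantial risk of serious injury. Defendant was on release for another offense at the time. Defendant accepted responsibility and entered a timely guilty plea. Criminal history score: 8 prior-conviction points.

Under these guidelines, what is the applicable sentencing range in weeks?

Base offense level for criminal mischief: 15.
R1 applies: 15 + 2 = 17.
R2 applies (level before this adjustment is 17 ≥ 15, so +4): 17 + 4 = 21.
R3 does not apply.
R6 applies (level before this adjustment is 21 ≥ 15, so +4): 21 + 4 = 25.
R7 applies: 25 + 2 = 27.
R8 applies: 27 − 3 = 24.
Final offense level: 24.
Criminal history: 8 prior points → Category 3 (8+).
Level 24 falls in the 22-25 band.
Grid: Level 22-25 × Category 3 = 236-272 weeks.

236-272 weeks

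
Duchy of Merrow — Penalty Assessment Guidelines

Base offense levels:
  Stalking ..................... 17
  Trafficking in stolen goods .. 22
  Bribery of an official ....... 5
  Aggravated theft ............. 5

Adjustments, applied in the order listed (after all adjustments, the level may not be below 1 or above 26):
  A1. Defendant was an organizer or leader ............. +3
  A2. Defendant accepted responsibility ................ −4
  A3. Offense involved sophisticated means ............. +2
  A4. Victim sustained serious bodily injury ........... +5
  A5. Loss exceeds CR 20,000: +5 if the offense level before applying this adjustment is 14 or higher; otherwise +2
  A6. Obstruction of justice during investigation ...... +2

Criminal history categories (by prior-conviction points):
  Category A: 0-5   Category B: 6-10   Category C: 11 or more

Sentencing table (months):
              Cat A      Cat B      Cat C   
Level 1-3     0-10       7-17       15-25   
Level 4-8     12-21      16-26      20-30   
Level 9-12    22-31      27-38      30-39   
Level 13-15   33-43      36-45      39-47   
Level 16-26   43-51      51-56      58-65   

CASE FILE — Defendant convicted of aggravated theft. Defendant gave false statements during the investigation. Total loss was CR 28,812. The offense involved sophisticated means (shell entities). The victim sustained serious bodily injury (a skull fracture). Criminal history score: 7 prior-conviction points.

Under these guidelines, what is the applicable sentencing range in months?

51-56 months

Base offense level for aggravated theft: 5.
A1 does not apply.
A3 applies: 5 + 2 = 7.
A4 applies: 7 + 5 = 12.
A5 applies (level before this adjustment is 12 < 14, so +2): 12 + 2 = 14.
A6 applies: 14 + 2 = 16.
Final offense level: 16.
Criminal history: 7 prior points → Category B (6-10).
Level 16 falls in the 16-26 band.
Grid: Level 16-26 × Category B = 51-56 months.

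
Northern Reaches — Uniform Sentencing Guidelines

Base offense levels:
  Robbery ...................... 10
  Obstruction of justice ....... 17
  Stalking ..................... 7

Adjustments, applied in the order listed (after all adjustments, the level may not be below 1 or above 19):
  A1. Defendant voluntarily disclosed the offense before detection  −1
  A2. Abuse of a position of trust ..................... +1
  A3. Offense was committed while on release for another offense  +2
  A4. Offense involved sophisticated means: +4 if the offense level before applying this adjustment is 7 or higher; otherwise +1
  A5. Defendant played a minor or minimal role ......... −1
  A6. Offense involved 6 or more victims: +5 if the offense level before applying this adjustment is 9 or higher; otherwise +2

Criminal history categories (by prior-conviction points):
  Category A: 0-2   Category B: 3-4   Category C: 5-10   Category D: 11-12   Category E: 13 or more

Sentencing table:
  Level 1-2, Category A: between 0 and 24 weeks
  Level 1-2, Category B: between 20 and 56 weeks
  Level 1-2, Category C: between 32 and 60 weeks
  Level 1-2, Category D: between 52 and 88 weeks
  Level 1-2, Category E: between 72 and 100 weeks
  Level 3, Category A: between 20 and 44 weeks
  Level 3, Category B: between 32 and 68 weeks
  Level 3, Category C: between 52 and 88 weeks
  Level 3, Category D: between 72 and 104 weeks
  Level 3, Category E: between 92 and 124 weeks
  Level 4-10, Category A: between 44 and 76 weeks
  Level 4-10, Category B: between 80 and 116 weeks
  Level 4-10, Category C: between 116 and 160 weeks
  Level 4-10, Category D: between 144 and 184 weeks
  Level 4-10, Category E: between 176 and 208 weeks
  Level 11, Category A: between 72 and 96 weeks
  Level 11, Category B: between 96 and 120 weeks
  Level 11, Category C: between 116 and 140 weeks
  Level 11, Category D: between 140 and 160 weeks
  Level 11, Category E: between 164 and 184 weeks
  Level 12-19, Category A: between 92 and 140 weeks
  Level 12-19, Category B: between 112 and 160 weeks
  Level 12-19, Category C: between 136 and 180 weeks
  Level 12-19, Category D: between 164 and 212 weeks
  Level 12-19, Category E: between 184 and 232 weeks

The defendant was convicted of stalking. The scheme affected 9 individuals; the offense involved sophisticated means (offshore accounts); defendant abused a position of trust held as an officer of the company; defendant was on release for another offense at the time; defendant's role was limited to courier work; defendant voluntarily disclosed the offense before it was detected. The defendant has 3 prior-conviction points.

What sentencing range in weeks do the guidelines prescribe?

112-160 weeks

Base offense level for stalking: 7.
A1 applies: 7 − 1 = 6.
A2 applies: 6 + 1 = 7.
A3 applies: 7 + 2 = 9.
A4 applies (level before this adjustment is 9 ≥ 7, so +4): 9 + 4 = 13.
A5 applies: 13 − 1 = 12.
A6 applies (level before this adjustment is 12 ≥ 9, so +5): 12 + 5 = 17.
Final offense level: 17.
Criminal history: 3 prior points → Category B (3-4).
Level 17 falls in the 12-19 band.
Grid: Level 12-19 × Category B = 112-160 weeks.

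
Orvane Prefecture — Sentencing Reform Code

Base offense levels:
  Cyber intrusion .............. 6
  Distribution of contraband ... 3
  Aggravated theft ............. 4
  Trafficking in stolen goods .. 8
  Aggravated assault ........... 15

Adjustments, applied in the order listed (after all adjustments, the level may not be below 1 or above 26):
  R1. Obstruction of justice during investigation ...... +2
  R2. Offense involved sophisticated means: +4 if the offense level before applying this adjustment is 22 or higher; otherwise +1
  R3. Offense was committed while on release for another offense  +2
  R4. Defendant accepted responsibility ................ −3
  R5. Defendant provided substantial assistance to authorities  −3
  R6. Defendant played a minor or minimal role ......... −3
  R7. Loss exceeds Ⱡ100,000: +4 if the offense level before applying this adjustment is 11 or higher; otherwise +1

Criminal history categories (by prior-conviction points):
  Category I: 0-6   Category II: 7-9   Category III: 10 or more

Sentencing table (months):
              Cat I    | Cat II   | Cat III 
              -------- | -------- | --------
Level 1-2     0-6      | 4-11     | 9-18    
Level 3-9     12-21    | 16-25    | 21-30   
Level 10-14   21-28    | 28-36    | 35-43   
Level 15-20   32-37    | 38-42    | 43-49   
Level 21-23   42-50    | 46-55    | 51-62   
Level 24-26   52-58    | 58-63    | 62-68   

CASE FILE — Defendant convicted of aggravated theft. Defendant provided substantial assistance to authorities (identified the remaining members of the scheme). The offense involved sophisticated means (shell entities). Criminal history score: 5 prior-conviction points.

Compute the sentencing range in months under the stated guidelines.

0-6 months

Base offense level for aggravated theft: 4.
R1 does not apply.
R2 applies (level before this adjustment is 4 < 22, so +1): 4 + 1 = 5.
R3 does not apply.
R4 does not apply.
R5 applies: 5 − 3 = 2.
R7 does not apply.
Final offense level: 2.
Criminal history: 5 prior points → Category I (0-6).
Level 2 falls in the 1-2 band.
Grid: Level 1-2 × Category I = 0-6 months.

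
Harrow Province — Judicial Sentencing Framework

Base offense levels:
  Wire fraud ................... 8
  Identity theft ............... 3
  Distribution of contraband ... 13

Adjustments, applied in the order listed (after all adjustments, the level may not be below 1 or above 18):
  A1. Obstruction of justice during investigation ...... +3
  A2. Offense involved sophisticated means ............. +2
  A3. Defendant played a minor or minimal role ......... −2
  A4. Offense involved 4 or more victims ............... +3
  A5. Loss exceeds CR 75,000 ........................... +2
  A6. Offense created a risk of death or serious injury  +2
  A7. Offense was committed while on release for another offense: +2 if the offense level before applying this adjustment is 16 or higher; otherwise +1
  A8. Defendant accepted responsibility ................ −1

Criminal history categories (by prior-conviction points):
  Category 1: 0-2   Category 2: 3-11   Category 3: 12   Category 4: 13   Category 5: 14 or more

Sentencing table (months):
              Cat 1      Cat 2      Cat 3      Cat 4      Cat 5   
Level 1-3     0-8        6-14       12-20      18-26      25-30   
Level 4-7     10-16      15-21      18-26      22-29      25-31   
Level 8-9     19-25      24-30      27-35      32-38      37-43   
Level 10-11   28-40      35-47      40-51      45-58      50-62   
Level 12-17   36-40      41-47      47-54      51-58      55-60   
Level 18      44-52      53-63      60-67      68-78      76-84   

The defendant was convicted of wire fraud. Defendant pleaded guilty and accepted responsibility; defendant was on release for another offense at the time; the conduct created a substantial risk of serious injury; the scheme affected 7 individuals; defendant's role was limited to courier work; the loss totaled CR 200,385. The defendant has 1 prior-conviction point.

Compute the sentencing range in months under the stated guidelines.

36-40 months

Base offense level for wire fraud: 8.
A3 applies: 8 − 2 = 6.
A4 applies: 6 + 3 = 9.
A5 applies: 9 + 2 = 11.
A6 applies: 11 + 2 = 13.
A7 applies (level before this adjustment is 13 < 16, so +1): 13 + 1 = 14.
A8 applies: 14 − 1 = 13.
Final offense level: 13.
Criminal history: 1 prior point → Category 1 (0-2).
Level 13 falls in the 12-17 band.
Grid: Level 12-17 × Category 1 = 36-40 months.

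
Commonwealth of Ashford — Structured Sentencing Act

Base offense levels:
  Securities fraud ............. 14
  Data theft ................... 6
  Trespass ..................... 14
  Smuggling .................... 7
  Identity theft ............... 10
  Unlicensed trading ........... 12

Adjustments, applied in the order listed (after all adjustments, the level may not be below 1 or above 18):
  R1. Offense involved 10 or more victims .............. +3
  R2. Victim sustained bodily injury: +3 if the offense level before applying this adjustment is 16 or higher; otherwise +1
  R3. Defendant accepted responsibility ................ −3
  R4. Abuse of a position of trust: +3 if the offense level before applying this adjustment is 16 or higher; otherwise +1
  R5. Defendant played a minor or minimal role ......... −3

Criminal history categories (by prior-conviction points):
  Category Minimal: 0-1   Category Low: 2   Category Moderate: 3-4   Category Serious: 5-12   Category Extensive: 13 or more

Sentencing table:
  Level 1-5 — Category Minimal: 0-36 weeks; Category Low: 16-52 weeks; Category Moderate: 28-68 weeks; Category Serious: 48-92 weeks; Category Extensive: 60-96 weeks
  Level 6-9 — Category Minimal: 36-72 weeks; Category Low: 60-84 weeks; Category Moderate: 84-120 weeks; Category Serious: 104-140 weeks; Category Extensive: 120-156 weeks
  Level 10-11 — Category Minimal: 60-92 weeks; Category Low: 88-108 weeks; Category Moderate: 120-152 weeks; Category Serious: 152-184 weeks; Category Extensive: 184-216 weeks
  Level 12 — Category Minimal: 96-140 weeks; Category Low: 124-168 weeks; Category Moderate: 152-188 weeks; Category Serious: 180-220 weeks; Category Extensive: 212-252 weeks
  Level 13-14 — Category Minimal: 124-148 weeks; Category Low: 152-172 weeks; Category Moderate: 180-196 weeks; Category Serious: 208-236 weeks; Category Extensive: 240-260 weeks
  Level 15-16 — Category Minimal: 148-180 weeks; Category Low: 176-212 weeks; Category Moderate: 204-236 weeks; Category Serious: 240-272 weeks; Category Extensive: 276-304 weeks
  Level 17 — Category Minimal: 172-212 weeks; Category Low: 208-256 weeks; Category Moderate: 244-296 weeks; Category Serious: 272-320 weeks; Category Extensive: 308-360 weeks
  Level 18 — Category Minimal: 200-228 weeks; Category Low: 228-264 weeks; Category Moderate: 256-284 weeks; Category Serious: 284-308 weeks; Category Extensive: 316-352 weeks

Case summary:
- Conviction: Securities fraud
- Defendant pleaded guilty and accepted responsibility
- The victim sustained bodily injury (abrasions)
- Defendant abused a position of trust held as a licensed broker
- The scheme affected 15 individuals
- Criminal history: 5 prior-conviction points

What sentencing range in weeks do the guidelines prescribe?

Base offense level for securities fraud: 14.
R1 applies: 14 + 3 = 17.
R2 applies (level before this adjustment is 17 ≥ 16, so +3): 17 + 3 = 20.
R3 applies: 20 − 3 = 17.
R4 applies (level before this adjustment is 17 ≥ 16, so +3): 17 + 3 = 20.
Level 20 exceeds the maximum of 18; capped at 18.
Final offense level: 18.
Criminal history: 5 prior points → Category Serious (5-12).
Level 18 falls in the 18 band.
Grid: Level 18 × Category Serious = 284-308 weeks.

284-308 weeks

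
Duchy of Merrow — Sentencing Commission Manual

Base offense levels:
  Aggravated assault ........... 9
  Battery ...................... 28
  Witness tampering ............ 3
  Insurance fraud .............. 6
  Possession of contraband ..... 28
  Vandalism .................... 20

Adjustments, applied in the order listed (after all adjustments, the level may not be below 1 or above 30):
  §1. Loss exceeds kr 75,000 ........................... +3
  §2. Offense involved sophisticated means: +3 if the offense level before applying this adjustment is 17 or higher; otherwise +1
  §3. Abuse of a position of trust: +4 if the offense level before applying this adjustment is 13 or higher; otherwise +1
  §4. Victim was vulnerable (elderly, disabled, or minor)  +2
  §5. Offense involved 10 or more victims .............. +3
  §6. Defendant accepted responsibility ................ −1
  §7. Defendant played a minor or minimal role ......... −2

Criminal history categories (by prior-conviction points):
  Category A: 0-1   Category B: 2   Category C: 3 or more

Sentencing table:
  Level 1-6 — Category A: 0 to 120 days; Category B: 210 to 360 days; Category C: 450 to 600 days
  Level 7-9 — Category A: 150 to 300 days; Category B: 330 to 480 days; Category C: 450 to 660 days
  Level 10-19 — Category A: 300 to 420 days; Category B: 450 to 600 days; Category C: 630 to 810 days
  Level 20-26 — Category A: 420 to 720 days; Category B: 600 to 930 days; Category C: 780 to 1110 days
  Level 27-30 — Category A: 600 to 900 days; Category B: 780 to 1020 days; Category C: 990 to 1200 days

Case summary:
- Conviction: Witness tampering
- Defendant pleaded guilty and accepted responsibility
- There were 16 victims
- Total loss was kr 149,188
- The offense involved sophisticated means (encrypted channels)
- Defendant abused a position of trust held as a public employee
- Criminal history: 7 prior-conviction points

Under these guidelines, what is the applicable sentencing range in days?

630-810 days

Base offense level for witness tampering: 3.
§1 applies: 3 + 3 = 6.
§2 applies (level before this adjustment is 6 < 17, so +1): 6 + 1 = 7.
§3 applies (level before this adjustment is 7 < 13, so +1): 7 + 1 = 8.
§5 applies: 8 + 3 = 11.
§6 applies: 11 − 1 = 10.
Final offense level: 10.
Criminal history: 7 prior points → Category C (3+).
Level 10 falls in the 10-19 band.
Grid: Level 10-19 × Category C = 630-810 days.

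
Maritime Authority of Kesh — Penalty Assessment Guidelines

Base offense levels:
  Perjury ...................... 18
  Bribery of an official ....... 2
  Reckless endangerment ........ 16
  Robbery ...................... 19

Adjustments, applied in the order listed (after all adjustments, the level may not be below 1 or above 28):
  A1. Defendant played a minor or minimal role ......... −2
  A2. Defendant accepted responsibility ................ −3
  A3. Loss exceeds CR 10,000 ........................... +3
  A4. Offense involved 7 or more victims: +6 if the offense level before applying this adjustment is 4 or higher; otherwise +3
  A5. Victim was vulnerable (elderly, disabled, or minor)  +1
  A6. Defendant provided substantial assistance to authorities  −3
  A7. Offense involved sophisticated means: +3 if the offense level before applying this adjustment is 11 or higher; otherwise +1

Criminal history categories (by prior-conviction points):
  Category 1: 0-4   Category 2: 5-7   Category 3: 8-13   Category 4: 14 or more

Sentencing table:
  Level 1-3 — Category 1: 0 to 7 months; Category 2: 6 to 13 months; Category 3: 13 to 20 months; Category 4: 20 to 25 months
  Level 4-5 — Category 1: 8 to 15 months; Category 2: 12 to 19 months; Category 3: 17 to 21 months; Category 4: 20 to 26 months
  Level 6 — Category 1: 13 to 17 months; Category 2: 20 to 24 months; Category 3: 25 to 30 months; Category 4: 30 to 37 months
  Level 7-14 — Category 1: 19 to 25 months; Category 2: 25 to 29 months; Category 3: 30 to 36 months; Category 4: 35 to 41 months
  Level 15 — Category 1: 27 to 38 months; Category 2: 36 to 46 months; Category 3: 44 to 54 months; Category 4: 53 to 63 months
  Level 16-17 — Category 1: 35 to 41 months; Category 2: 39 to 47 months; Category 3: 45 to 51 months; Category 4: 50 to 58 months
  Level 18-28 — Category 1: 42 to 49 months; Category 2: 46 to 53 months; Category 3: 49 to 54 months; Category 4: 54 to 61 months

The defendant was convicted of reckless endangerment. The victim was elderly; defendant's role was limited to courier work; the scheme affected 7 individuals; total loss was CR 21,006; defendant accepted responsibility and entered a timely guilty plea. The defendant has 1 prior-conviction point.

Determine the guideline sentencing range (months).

Base offense level for reckless endangerment: 16.
A1 applies: 16 − 2 = 14.
A2 applies: 14 − 3 = 11.
A3 applies: 11 + 3 = 14.
A4 applies (level before this adjustment is 14 ≥ 4, so +6): 14 + 6 = 20.
A5 applies: 20 + 1 = 21.
A7 does not apply.
Final offense level: 21.
Criminal history: 1 prior point → Category 1 (0-4).
Level 21 falls in the 18-28 band.
Grid: Level 18-28 × Category 1 = 42-49 months.

42-49 months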